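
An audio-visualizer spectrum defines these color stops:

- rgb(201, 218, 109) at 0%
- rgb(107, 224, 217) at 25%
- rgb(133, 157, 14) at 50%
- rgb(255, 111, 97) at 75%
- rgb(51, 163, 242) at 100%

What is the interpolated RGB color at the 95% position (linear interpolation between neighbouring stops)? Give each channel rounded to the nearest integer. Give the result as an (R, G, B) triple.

(92, 153, 213)

95% lies between the 75% and 100% stops, so the local fraction is t = (95 − 75)/(100 − 75) = 20/25 ≈ 0.8.
R = 255 + 0.8 × (51 − 255) = 91.8 → 92
G = 111 + 0.8 × (163 − 111) = 152.6 → 153
B = 97 + 0.8 × (242 − 97) = 213 → 213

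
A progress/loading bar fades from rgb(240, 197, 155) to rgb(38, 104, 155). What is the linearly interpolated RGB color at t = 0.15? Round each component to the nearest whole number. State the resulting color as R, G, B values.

(210, 183, 155)

R = 240 + 0.15 × (38 − 240) = 240 + 0.15 × -202 = 209.7 → 210
G = 197 + 0.15 × (104 − 197) = 197 + 0.15 × -93 = 183.05 → 183
B = 155 + 0.15 × (155 − 155) = 155 + 0.15 × 0 = 155 → 155
So the blended color is (210, 183, 155), about #d2b79b.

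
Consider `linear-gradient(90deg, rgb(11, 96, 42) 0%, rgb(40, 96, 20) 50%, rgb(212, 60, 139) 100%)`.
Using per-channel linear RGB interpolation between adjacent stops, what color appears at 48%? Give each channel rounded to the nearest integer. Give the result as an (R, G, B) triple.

(39, 96, 21)

48% lies between the 0% and 50% stops, so the local fraction is t = (48 − 0)/(50 − 0) = 48/50 ≈ 0.96.
R = 11 + 0.96 × (40 − 11) = 38.84 → 39
G = 96 + 0.96 × (96 − 96) = 96 → 96
B = 42 + 0.96 × (20 − 42) = 20.88 → 21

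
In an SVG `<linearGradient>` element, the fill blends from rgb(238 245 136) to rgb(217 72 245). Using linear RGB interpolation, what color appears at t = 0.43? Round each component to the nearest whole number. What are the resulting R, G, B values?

(229, 171, 183)

R = 238 + 0.43 × (217 − 238) = 238 + 0.43 × -21 = 228.97 → 229
G = 245 + 0.43 × (72 − 245) = 245 + 0.43 × -173 = 170.61 → 171
B = 136 + 0.43 × (245 − 136) = 136 + 0.43 × 109 = 182.87 → 183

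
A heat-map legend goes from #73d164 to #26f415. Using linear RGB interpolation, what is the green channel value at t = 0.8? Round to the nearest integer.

237

G₁ = 209 (from #73d164), G₂ = 244 (from #26f415).
G = 209 + 0.8 × (244 − 209) = 237 → 237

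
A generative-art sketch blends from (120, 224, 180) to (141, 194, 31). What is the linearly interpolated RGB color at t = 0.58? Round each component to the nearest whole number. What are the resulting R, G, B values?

(132, 207, 94)

R = 120 + 0.58 × (141 − 120) = 120 + 0.58 × 21 = 132.18 → 132
G = 224 + 0.58 × (194 − 224) = 224 + 0.58 × -30 = 206.6 → 207
B = 180 + 0.58 × (31 − 180) = 180 + 0.58 × -149 = 93.58 → 94
So the blended color is (132, 207, 94), about #84cf5e.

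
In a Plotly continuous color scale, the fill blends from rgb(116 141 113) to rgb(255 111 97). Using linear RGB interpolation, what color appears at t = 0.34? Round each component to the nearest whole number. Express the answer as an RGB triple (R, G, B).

(163, 131, 108)

R = 116 + 0.34 × (255 − 116) = 116 + 0.34 × 139 = 163.26 → 163
G = 141 + 0.34 × (111 − 141) = 141 + 0.34 × -30 = 130.8 → 131
B = 113 + 0.34 × (97 − 113) = 113 + 0.34 × -16 = 107.56 → 108
So the blended color is (163, 131, 108), about #a3836c.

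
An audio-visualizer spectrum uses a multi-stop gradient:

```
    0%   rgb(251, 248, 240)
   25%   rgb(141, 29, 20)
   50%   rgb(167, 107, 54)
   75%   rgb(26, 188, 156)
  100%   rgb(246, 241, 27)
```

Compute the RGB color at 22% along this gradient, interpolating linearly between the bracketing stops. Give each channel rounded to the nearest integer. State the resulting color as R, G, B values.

22% lies between the 0% and 25% stops, so the local fraction is t = (22 − 0)/(25 − 0) = 22/25 ≈ 0.88.
R = 251 + 0.88 × (141 − 251) = 154.2 → 154
G = 248 + 0.88 × (29 − 248) = 55.28 → 55
B = 240 + 0.88 × (20 − 240) = 46.4 → 46

(154, 55, 46)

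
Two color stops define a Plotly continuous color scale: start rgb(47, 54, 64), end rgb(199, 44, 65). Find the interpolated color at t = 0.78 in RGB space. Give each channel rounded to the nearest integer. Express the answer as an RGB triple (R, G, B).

R = 47 + 0.78 × (199 − 47) = 47 + 0.78 × 152 = 165.56 → 166
G = 54 + 0.78 × (44 − 54) = 54 + 0.78 × -10 = 46.2 → 46
B = 64 + 0.78 × (65 − 64) = 64 + 0.78 × 1 = 64.78 → 65
So the blended color is (166, 46, 65), about #a62e41.

(166, 46, 65)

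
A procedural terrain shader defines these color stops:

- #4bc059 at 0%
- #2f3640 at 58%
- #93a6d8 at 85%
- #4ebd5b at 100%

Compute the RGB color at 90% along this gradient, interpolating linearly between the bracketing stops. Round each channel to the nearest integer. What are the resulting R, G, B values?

90% lies between the 85% and 100% stops, so the local fraction is t = (90 − 85)/(100 − 85) = 5/15 ≈ 0.3333.
#93a6d8 → (147, 166, 216); #4ebd5b → (78, 189, 91).
R = 147 + 0.3333 × (78 − 147) = 124.002 → 124
G = 166 + 0.3333 × (189 − 166) = 173.666 → 174
B = 216 + 0.3333 × (91 − 216) = 174.338 → 174

(124, 174, 174)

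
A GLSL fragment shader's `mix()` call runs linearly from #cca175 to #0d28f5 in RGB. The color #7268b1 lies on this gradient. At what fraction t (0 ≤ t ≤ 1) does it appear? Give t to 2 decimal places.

Invert the lerp on the R channel (largest span, 191): t = (114 − 204) / (13 − 204) = -90/-191 = 0.4712.
Check on G: (104 − 161)/(40 − 161) = 0.4711 ✓

0.47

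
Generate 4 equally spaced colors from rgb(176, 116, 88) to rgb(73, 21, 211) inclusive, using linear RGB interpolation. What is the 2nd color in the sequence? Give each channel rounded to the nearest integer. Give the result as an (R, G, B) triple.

(142, 84, 129)

With 4 swatches and endpoints inclusive, swatch 2 sits at t = (2 − 1)/(4 − 1) = 1/3 ≈ 0.3333.
R = 176 + 0.3333 × (73 − 176) = 141.67 → 142
G = 116 + 0.3333 × (21 − 116) = 84.337 → 84
B = 88 + 0.3333 × (211 − 88) = 128.996 → 129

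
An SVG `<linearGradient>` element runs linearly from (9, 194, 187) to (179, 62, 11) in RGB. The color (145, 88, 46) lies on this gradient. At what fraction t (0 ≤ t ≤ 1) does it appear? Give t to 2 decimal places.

Invert the lerp on the B channel (largest span, 176): t = (46 − 187) / (11 − 187) = -141/-176 = 0.80114.
Check on R: (145 − 9)/(179 − 9) = 0.8 ✓

0.80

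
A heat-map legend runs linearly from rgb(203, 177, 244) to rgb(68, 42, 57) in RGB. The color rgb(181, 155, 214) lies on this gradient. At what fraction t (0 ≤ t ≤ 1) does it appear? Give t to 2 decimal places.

0.16

Invert the lerp on the B channel (largest span, 187): t = (214 − 244) / (57 − 244) = -30/-187 = 0.16043.
Check on R: (181 − 203)/(68 − 203) = 0.163 ✓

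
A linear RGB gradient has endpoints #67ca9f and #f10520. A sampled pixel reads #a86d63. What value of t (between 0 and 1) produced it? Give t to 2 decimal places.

0.47

Invert the lerp on the G channel (largest span, 197): t = (109 − 202) / (5 − 202) = -93/-197 = 0.47208.
Check on R: (168 − 103)/(241 − 103) = 0.471 ✓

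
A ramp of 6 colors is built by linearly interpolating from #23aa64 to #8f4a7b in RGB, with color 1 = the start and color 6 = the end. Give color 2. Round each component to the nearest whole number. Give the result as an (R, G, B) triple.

(57, 151, 105)

With 6 swatches and endpoints inclusive, swatch 2 sits at t = (2 − 1)/(6 − 1) = 1/5 ≈ 0.2.
#23aa64 → (35, 170, 100); #8f4a7b → (143, 74, 123).
R = 35 + 0.2 × (143 − 35) = 56.6 → 57
G = 170 + 0.2 × (74 − 170) = 150.8 → 151
B = 100 + 0.2 × (123 − 100) = 104.6 → 105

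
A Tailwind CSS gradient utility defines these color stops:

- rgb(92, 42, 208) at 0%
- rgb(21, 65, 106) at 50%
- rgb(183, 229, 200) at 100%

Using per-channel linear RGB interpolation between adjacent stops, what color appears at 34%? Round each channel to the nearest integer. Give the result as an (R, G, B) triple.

34% lies between the 0% and 50% stops, so the local fraction is t = (34 − 0)/(50 − 0) = 34/50 ≈ 0.68.
R = 92 + 0.68 × (21 − 92) = 43.72 → 44
G = 42 + 0.68 × (65 − 42) = 57.64 → 58
B = 208 + 0.68 × (106 − 208) = 138.64 → 139

(44, 58, 139)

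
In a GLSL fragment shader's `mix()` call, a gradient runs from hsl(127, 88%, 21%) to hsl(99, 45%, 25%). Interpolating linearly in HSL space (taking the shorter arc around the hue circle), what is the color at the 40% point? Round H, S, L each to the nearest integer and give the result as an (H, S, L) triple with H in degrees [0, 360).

Hue arc: Δh = 99 − 127 = -28° (|Δh| ≤ 180, already the shorter path).
H = 127 + 0.4 × (-28) = 115.8 → 116°
S = 88 + 0.4 × (45 − 88) = 70.8 → 71%
L = 21 + 0.4 × (25 − 21) = 22.6 → 23%

(116, 71, 23)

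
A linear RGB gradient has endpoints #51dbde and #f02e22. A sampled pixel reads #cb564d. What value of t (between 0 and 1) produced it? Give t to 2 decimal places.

Invert the lerp on the B channel (largest span, 188): t = (77 − 222) / (34 − 222) = -145/-188 = 0.77128.
Check on R: (203 − 81)/(240 − 81) = 0.7673 ✓

0.77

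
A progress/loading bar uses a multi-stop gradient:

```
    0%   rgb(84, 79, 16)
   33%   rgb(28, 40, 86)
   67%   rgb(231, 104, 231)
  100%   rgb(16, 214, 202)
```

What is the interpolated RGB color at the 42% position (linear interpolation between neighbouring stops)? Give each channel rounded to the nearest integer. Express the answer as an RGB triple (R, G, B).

(82, 57, 124)

42% lies between the 33% and 67% stops, so the local fraction is t = (42 − 33)/(67 − 33) = 9/34 ≈ 0.2647.
R = 28 + 0.2647 × (231 − 28) = 81.734 → 82
G = 40 + 0.2647 × (104 − 40) = 56.941 → 57
B = 86 + 0.2647 × (231 − 86) = 124.381 → 124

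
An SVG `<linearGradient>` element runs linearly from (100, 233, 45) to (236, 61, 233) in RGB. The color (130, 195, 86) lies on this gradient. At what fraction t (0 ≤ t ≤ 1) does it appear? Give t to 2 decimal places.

Invert the lerp on the B channel (largest span, 188): t = (86 − 45) / (233 − 45) = 41/188 = 0.21809.
Check on R: (130 − 100)/(236 − 100) = 0.2206 ✓

0.22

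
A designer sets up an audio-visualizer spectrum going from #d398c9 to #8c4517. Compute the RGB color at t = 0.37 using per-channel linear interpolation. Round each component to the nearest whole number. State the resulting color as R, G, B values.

(185, 121, 135)

#d398c9 → (211, 152, 201); #8c4517 → (140, 69, 23).
R = 211 + 0.37 × (140 − 211) = 211 + 0.37 × -71 = 184.73 → 185
G = 152 + 0.37 × (69 − 152) = 152 + 0.37 × -83 = 121.29 → 121
B = 201 + 0.37 × (23 − 201) = 201 + 0.37 × -178 = 135.14 → 135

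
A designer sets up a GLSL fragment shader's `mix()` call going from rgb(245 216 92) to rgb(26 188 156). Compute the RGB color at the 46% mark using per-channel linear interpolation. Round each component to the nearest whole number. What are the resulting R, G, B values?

(144, 203, 121)

46% corresponds to t = 0.46.
R = 245 + 0.46 × (26 − 245) = 245 + 0.46 × -219 = 144.26 → 144
G = 216 + 0.46 × (188 − 216) = 216 + 0.46 × -28 = 203.12 → 203
B = 92 + 0.46 × (156 − 92) = 92 + 0.46 × 64 = 121.44 → 121
So the blended color is (144, 203, 121), about #90cb79.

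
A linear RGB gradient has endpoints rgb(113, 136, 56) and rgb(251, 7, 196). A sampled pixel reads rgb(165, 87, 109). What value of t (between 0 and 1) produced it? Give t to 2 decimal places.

Invert the lerp on the B channel (largest span, 140): t = (109 − 56) / (196 − 56) = 53/140 = 0.37857.
Check on R: (165 − 113)/(251 − 113) = 0.3768 ✓

0.38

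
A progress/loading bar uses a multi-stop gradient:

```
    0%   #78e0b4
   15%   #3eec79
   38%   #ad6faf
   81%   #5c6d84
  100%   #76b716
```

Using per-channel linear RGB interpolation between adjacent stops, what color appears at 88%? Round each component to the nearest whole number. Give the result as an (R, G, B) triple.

(102, 136, 91)

88% lies between the 81% and 100% stops, so the local fraction is t = (88 − 81)/(100 − 81) = 7/19 ≈ 0.3684.
#5c6d84 → (92, 109, 132); #76b716 → (118, 183, 22).
R = 92 + 0.3684 × (118 − 92) = 101.578 → 102
G = 109 + 0.3684 × (183 − 109) = 136.262 → 136
B = 132 + 0.3684 × (22 − 132) = 91.476 → 91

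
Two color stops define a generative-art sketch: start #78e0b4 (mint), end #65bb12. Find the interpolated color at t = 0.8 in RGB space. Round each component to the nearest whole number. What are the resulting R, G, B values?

(105, 194, 50)

#78e0b4 → (120, 224, 180); #65bb12 → (101, 187, 18).
R = 120 + 0.8 × (101 − 120) = 120 + 0.8 × -19 = 104.8 → 105
G = 224 + 0.8 × (187 − 224) = 224 + 0.8 × -37 = 194.4 → 194
B = 180 + 0.8 × (18 − 180) = 180 + 0.8 × -162 = 50.4 → 50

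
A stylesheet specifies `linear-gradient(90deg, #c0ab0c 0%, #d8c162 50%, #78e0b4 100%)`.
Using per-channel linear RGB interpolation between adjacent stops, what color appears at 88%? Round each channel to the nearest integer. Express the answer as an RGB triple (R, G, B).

88% lies between the 50% and 100% stops, so the local fraction is t = (88 − 50)/(100 − 50) = 38/50 ≈ 0.76.
#d8c162 → (216, 193, 98); #78e0b4 → (120, 224, 180).
R = 216 + 0.76 × (120 − 216) = 143.04 → 143
G = 193 + 0.76 × (224 − 193) = 216.56 → 217
B = 98 + 0.76 × (180 − 98) = 160.32 → 160

(143, 217, 160)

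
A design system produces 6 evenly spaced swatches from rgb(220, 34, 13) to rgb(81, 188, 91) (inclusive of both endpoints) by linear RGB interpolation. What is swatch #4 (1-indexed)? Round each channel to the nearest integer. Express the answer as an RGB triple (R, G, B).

(137, 126, 60)

With 6 swatches and endpoints inclusive, swatch 4 sits at t = (4 − 1)/(6 − 1) = 3/5 ≈ 0.6.
R = 220 + 0.6 × (81 − 220) = 136.6 → 137
G = 34 + 0.6 × (188 − 34) = 126.4 → 126
B = 13 + 0.6 × (91 − 13) = 59.8 → 60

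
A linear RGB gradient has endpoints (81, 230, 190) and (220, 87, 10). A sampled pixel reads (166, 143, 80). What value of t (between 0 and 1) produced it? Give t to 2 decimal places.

0.61

Invert the lerp on the B channel (largest span, 180): t = (80 − 190) / (10 − 190) = -110/-180 = 0.61111.
Check on R: (166 − 81)/(220 − 81) = 0.6115 ✓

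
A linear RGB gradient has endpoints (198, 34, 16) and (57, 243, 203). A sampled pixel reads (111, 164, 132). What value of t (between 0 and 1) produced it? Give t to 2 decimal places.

0.62

Invert the lerp on the G channel (largest span, 209): t = (164 − 34) / (243 − 34) = 130/209 = 0.62201.
Check on R: (111 − 198)/(57 − 198) = 0.617 ✓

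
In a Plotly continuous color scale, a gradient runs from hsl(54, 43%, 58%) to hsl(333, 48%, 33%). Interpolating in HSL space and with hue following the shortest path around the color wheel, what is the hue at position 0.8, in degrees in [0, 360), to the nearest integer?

Hue: 333 − 54 = 279°, but |279| > 180 so the shorter arc goes the other way: Δh = 279 − 360 = -81°.
H = 54 + 0.8 × (-81) = -10.8 → -11 → -11 mod 360 = 349°

349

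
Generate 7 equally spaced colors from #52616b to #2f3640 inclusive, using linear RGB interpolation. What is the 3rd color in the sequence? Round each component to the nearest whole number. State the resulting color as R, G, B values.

(70, 83, 93)

With 7 swatches and endpoints inclusive, swatch 3 sits at t = (3 − 1)/(7 − 1) = 2/6 ≈ 0.3333.
#52616b → (82, 97, 107); #2f3640 → (47, 54, 64).
R = 82 + 0.3333 × (47 − 82) = 70.335 → 70
G = 97 + 0.3333 × (54 − 97) = 82.668 → 83
B = 107 + 0.3333 × (64 − 107) = 92.668 → 93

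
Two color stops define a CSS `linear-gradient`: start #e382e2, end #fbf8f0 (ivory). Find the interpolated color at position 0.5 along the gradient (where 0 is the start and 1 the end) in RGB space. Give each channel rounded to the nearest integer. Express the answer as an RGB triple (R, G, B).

(239, 189, 233)

#e382e2 → (227, 130, 226); #fbf8f0 → (251, 248, 240).
R = 227 + 0.5 × (251 − 227) = 227 + 0.5 × 24 = 239 → 239
G = 130 + 0.5 × (248 − 130) = 130 + 0.5 × 118 = 189 → 189
B = 226 + 0.5 × (240 − 226) = 226 + 0.5 × 14 = 233 → 233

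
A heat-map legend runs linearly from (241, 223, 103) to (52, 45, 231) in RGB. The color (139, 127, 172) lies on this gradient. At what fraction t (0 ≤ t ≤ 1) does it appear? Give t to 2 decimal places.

Invert the lerp on the R channel (largest span, 189): t = (139 − 241) / (52 − 241) = -102/-189 = 0.53968.
Check on G: (127 − 223)/(45 − 223) = 0.5393 ✓

0.54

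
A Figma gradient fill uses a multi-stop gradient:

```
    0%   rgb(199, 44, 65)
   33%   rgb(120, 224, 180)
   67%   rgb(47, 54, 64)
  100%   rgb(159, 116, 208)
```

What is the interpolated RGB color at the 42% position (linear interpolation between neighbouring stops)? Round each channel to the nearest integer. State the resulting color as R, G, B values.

(101, 179, 149)

42% lies between the 33% and 67% stops, so the local fraction is t = (42 − 33)/(67 − 33) = 9/34 ≈ 0.2647.
R = 120 + 0.2647 × (47 − 120) = 100.677 → 101
G = 224 + 0.2647 × (54 − 224) = 179.001 → 179
B = 180 + 0.2647 × (64 − 180) = 149.295 → 149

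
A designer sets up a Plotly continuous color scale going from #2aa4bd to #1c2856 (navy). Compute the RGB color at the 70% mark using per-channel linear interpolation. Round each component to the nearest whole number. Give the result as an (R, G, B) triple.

#2aa4bd → (42, 164, 189); #1c2856 → (28, 40, 86).
70% corresponds to t = 0.7.
R = 42 + 0.7 × (28 − 42) = 42 + 0.7 × -14 = 32.2 → 32
G = 164 + 0.7 × (40 − 164) = 164 + 0.7 × -124 = 77.2 → 77
B = 189 + 0.7 × (86 − 189) = 189 + 0.7 × -103 = 116.9 → 117

(32, 77, 117)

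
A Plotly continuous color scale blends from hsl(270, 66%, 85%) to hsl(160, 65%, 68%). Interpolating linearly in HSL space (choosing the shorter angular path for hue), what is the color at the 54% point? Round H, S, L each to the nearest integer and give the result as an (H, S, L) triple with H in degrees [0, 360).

Hue arc: Δh = 160 − 270 = -110° (|Δh| ≤ 180, already the shorter path).
H = 270 + 0.54 × (-110) = 210.6 → 211°
S = 66 + 0.54 × (65 − 66) = 65.46 → 65%
L = 85 + 0.54 × (68 − 85) = 75.82 → 76%

(211, 65, 76)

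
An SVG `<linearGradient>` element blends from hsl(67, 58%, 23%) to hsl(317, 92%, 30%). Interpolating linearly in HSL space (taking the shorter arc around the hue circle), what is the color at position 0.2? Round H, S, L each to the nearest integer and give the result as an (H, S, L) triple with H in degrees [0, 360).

(45, 65, 24)

Hue: 317 − 67 = 250°, but |250| > 180 so the shorter arc goes the other way: Δh = 250 − 360 = -110°.
H = 67 + 0.2 × (-110) = 45 → 45°
S = 58 + 0.2 × (92 − 58) = 64.8 → 65%
L = 23 + 0.2 × (30 − 23) = 24.4 → 24%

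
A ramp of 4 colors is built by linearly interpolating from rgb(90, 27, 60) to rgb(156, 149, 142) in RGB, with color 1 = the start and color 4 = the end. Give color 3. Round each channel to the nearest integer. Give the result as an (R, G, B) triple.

With 4 swatches and endpoints inclusive, swatch 3 sits at t = (3 − 1)/(4 − 1) = 2/3 ≈ 0.6667.
R = 90 + 0.6667 × (156 − 90) = 134.002 → 134
G = 27 + 0.6667 × (149 − 27) = 108.337 → 108
B = 60 + 0.6667 × (142 − 60) = 114.669 → 115

(134, 108, 115)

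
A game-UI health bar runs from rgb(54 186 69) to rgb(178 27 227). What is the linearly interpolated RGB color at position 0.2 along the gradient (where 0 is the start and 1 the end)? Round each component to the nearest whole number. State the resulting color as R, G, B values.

(79, 154, 101)

R = 54 + 0.2 × (178 − 54) = 54 + 0.2 × 124 = 78.8 → 79
G = 186 + 0.2 × (27 − 186) = 186 + 0.2 × -159 = 154.2 → 154
B = 69 + 0.2 × (227 − 69) = 69 + 0.2 × 158 = 100.6 → 101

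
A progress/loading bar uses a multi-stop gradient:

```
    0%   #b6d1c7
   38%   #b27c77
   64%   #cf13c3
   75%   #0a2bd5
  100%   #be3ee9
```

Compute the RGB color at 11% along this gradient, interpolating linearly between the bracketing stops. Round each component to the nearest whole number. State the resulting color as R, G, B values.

(181, 184, 176)

11% lies between the 0% and 38% stops, so the local fraction is t = (11 − 0)/(38 − 0) = 11/38 ≈ 0.2895.
#b6d1c7 → (182, 209, 199); #b27c77 → (178, 124, 119).
R = 182 + 0.2895 × (178 − 182) = 180.842 → 181
G = 209 + 0.2895 × (124 − 209) = 184.393 → 184
B = 199 + 0.2895 × (119 − 199) = 175.84 → 176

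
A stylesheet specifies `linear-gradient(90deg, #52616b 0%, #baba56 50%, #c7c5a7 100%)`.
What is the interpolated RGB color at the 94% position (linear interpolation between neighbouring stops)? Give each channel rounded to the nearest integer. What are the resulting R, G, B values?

94% lies between the 50% and 100% stops, so the local fraction is t = (94 − 50)/(100 − 50) = 44/50 ≈ 0.88.
#baba56 → (186, 186, 86); #c7c5a7 → (199, 197, 167).
R = 186 + 0.88 × (199 − 186) = 197.44 → 197
G = 186 + 0.88 × (197 − 186) = 195.68 → 196
B = 86 + 0.88 × (167 − 86) = 157.28 → 157

(197, 196, 157)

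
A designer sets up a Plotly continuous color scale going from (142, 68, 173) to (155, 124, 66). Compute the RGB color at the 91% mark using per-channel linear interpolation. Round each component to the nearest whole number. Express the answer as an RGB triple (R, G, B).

(154, 119, 76)

91% corresponds to t = 0.91.
R = 142 + 0.91 × (155 − 142) = 142 + 0.91 × 13 = 153.83 → 154
G = 68 + 0.91 × (124 − 68) = 68 + 0.91 × 56 = 118.96 → 119
B = 173 + 0.91 × (66 − 173) = 173 + 0.91 × -107 = 75.63 → 76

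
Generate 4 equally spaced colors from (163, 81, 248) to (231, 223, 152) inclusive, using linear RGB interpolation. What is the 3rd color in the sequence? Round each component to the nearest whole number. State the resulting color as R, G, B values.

(208, 176, 184)

With 4 swatches and endpoints inclusive, swatch 3 sits at t = (3 − 1)/(4 − 1) = 2/3 ≈ 0.6667.
R = 163 + 0.6667 × (231 − 163) = 208.336 → 208
G = 81 + 0.6667 × (223 − 81) = 175.671 → 176
B = 248 + 0.6667 × (152 − 248) = 183.997 → 184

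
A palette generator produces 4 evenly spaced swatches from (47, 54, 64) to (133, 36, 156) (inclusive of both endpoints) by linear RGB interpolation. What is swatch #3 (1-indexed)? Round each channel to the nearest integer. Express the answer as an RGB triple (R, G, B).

With 4 swatches and endpoints inclusive, swatch 3 sits at t = (3 − 1)/(4 − 1) = 2/3 ≈ 0.6667.
R = 47 + 0.6667 × (133 − 47) = 104.336 → 104
G = 54 + 0.6667 × (36 − 54) = 41.999 → 42
B = 64 + 0.6667 × (156 − 64) = 125.336 → 125

(104, 42, 125)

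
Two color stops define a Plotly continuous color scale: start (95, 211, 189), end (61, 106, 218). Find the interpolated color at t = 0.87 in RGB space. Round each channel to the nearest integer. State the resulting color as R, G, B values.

(65, 120, 214)

R = 95 + 0.87 × (61 − 95) = 95 + 0.87 × -34 = 65.42 → 65
G = 211 + 0.87 × (106 − 211) = 211 + 0.87 × -105 = 119.65 → 120
B = 189 + 0.87 × (218 − 189) = 189 + 0.87 × 29 = 214.23 → 214
So the blended color is (65, 120, 214), about #4178d6.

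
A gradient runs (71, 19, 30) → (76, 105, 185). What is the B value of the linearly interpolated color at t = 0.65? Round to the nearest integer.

B = 30 + 0.65 × (185 − 30) = 130.75 → 131

131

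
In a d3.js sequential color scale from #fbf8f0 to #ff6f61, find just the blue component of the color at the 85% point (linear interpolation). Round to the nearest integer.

B₁ = 240 (from #fbf8f0), B₂ = 97 (from #ff6f61).
B = 240 + 0.85 × (97 − 240) = 118.45 → 118

118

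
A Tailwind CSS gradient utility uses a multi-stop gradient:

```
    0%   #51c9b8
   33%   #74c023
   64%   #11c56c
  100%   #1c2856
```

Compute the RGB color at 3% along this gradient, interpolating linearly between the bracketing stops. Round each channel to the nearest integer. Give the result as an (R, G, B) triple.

(84, 200, 170)

3% lies between the 0% and 33% stops, so the local fraction is t = (3 − 0)/(33 − 0) = 3/33 ≈ 0.0909.
#51c9b8 → (81, 201, 184); #74c023 → (116, 192, 35).
R = 81 + 0.0909 × (116 − 81) = 84.181 → 84
G = 201 + 0.0909 × (192 − 201) = 200.182 → 200
B = 184 + 0.0909 × (35 − 184) = 170.456 → 170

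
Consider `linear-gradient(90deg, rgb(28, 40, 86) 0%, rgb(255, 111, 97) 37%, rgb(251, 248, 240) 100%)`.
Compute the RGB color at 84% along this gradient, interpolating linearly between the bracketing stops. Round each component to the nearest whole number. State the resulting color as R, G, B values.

84% lies between the 37% and 100% stops, so the local fraction is t = (84 − 37)/(100 − 37) = 47/63 ≈ 0.746.
R = 255 + 0.746 × (251 − 255) = 252.016 → 252
G = 111 + 0.746 × (248 − 111) = 213.202 → 213
B = 97 + 0.746 × (240 − 97) = 203.678 → 204

(252, 213, 204)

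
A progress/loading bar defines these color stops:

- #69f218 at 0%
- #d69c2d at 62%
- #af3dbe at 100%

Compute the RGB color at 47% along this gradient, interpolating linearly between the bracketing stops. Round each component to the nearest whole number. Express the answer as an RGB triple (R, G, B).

47% lies between the 0% and 62% stops, so the local fraction is t = (47 − 0)/(62 − 0) = 47/62 ≈ 0.7581.
#69f218 → (105, 242, 24); #d69c2d → (214, 156, 45).
R = 105 + 0.7581 × (214 − 105) = 187.633 → 188
G = 242 + 0.7581 × (156 − 242) = 176.803 → 177
B = 24 + 0.7581 × (45 − 24) = 39.92 → 40

(188, 177, 40)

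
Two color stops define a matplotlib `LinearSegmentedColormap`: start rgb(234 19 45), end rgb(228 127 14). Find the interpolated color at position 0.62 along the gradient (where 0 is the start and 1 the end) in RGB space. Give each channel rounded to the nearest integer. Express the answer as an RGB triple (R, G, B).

R = 234 + 0.62 × (228 − 234) = 234 + 0.62 × -6 = 230.28 → 230
G = 19 + 0.62 × (127 − 19) = 19 + 0.62 × 108 = 85.96 → 86
B = 45 + 0.62 × (14 − 45) = 45 + 0.62 × -31 = 25.78 → 26

(230, 86, 26)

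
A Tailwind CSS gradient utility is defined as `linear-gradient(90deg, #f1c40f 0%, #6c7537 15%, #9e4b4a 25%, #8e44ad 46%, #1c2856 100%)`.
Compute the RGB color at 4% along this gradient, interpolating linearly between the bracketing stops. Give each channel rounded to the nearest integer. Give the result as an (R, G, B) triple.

(206, 175, 26)

4% lies between the 0% and 15% stops, so the local fraction is t = (4 − 0)/(15 − 0) = 4/15 ≈ 0.2667.
#f1c40f → (241, 196, 15); #6c7537 → (108, 117, 55).
R = 241 + 0.2667 × (108 − 241) = 205.529 → 206
G = 196 + 0.2667 × (117 − 196) = 174.931 → 175
B = 15 + 0.2667 × (55 − 15) = 25.668 → 26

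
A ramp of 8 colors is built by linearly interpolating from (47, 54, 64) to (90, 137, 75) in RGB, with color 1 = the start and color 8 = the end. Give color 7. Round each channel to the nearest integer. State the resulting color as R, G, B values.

With 8 swatches and endpoints inclusive, swatch 7 sits at t = (7 − 1)/(8 − 1) = 6/7 ≈ 0.8571.
R = 47 + 0.8571 × (90 − 47) = 83.855 → 84
G = 54 + 0.8571 × (137 − 54) = 125.139 → 125
B = 64 + 0.8571 × (75 − 64) = 73.428 → 73

(84, 125, 73)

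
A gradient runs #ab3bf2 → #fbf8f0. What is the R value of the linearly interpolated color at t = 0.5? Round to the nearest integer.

R₁ = 171 (from #ab3bf2), R₂ = 251 (from #fbf8f0).
R = 171 + 0.5 × (251 − 171) = 211 → 211

211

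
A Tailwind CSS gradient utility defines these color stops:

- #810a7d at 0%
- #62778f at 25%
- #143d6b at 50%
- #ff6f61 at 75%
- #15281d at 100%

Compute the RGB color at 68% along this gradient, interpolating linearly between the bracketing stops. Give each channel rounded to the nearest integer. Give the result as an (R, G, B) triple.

(189, 97, 100)

68% lies between the 50% and 75% stops, so the local fraction is t = (68 − 50)/(75 − 50) = 18/25 ≈ 0.72.
#143d6b → (20, 61, 107); #ff6f61 → (255, 111, 97).
R = 20 + 0.72 × (255 − 20) = 189.2 → 189
G = 61 + 0.72 × (111 − 61) = 97 → 97
B = 107 + 0.72 × (97 − 107) = 99.8 → 100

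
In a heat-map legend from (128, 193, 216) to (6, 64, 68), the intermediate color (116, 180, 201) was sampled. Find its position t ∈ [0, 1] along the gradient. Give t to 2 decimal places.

0.10

Invert the lerp on the B channel (largest span, 148): t = (201 − 216) / (68 − 216) = -15/-148 = 0.10135.
Check on R: (116 − 128)/(6 − 128) = 0.09836 ✓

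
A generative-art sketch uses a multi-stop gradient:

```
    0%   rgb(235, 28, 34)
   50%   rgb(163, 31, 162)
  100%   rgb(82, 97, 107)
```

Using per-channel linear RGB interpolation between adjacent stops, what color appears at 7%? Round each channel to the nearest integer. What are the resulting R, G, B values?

(225, 28, 52)

7% lies between the 0% and 50% stops, so the local fraction is t = (7 − 0)/(50 − 0) = 7/50 ≈ 0.14.
R = 235 + 0.14 × (163 − 235) = 224.92 → 225
G = 28 + 0.14 × (31 − 28) = 28.42 → 28
B = 34 + 0.14 × (162 − 34) = 51.92 → 52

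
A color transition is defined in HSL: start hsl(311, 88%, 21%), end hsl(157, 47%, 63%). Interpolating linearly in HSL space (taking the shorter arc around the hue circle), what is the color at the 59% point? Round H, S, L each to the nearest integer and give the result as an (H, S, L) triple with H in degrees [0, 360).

Hue arc: Δh = 157 − 311 = -154° (|Δh| ≤ 180, already the shorter path).
H = 311 + 0.59 × (-154) = 220.14 → 220°
S = 88 + 0.59 × (47 − 88) = 63.81 → 64%
L = 21 + 0.59 × (63 − 21) = 45.78 → 46%

(220, 64, 46)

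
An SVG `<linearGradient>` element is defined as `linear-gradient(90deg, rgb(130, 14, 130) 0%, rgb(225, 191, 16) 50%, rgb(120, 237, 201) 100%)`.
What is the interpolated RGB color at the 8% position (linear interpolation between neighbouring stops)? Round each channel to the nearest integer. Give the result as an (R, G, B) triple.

(145, 42, 112)

8% lies between the 0% and 50% stops, so the local fraction is t = (8 − 0)/(50 − 0) = 8/50 ≈ 0.16.
R = 130 + 0.16 × (225 − 130) = 145.2 → 145
G = 14 + 0.16 × (191 − 14) = 42.32 → 42
B = 130 + 0.16 × (16 − 130) = 111.76 → 112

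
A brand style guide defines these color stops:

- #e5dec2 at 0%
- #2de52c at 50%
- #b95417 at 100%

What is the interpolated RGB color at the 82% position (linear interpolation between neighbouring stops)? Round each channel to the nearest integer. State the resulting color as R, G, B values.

82% lies between the 50% and 100% stops, so the local fraction is t = (82 − 50)/(100 − 50) = 32/50 ≈ 0.64.
#2de52c → (45, 229, 44); #b95417 → (185, 84, 23).
R = 45 + 0.64 × (185 − 45) = 134.6 → 135
G = 229 + 0.64 × (84 − 229) = 136.2 → 136
B = 44 + 0.64 × (23 − 44) = 30.56 → 31

(135, 136, 31)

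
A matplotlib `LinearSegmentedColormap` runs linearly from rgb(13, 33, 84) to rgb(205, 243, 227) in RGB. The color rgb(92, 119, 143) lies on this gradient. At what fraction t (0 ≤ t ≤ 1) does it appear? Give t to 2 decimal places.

0.41

Invert the lerp on the G channel (largest span, 210): t = (119 − 33) / (243 − 33) = 86/210 = 0.40952.
Check on R: (92 − 13)/(205 − 13) = 0.4115 ✓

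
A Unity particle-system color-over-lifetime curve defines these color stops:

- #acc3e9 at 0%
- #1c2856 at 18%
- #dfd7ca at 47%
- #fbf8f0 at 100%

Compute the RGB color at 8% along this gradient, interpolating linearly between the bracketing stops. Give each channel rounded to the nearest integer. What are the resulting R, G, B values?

(108, 126, 168)

8% lies between the 0% and 18% stops, so the local fraction is t = (8 − 0)/(18 − 0) = 8/18 ≈ 0.4444.
#acc3e9 → (172, 195, 233); #1c2856 → (28, 40, 86).
R = 172 + 0.4444 × (28 − 172) = 108.006 → 108
G = 195 + 0.4444 × (40 − 195) = 126.118 → 126
B = 233 + 0.4444 × (86 − 233) = 167.673 → 168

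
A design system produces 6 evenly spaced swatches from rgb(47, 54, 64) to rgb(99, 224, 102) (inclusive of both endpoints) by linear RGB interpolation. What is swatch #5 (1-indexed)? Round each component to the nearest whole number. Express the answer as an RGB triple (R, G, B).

With 6 swatches and endpoints inclusive, swatch 5 sits at t = (5 − 1)/(6 − 1) = 4/5 ≈ 0.8.
R = 47 + 0.8 × (99 − 47) = 88.6 → 89
G = 54 + 0.8 × (224 − 54) = 190 → 190
B = 64 + 0.8 × (102 − 64) = 94.4 → 94

(89, 190, 94)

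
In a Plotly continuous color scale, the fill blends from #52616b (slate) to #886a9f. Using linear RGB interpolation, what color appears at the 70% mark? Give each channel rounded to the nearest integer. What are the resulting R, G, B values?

(120, 103, 143)

#52616b → (82, 97, 107); #886a9f → (136, 106, 159).
70% corresponds to t = 0.7.
R = 82 + 0.7 × (136 − 82) = 82 + 0.7 × 54 = 119.8 → 120
G = 97 + 0.7 × (106 − 97) = 97 + 0.7 × 9 = 103.3 → 103
B = 107 + 0.7 × (159 − 107) = 107 + 0.7 × 52 = 143.4 → 143
So the blended color is (120, 103, 143), about #78678f.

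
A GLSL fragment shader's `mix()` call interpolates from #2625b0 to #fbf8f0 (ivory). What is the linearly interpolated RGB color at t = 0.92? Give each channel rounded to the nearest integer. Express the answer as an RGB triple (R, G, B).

#2625b0 → (38, 37, 176); #fbf8f0 → (251, 248, 240).
R = 38 + 0.92 × (251 − 38) = 38 + 0.92 × 213 = 233.96 → 234
G = 37 + 0.92 × (248 − 37) = 37 + 0.92 × 211 = 231.12 → 231
B = 176 + 0.92 × (240 − 176) = 176 + 0.92 × 64 = 234.88 → 235

(234, 231, 235)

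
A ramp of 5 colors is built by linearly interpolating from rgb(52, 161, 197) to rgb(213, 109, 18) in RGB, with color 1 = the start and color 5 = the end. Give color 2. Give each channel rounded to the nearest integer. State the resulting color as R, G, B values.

(92, 148, 152)

With 5 swatches and endpoints inclusive, swatch 2 sits at t = (2 − 1)/(5 − 1) = 1/4 ≈ 0.25.
R = 52 + 0.25 × (213 − 52) = 92.25 → 92
G = 161 + 0.25 × (109 − 161) = 148 → 148
B = 197 + 0.25 × (18 − 197) = 152.25 → 152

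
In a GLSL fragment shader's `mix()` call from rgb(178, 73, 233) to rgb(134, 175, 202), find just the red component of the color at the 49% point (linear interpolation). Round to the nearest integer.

R = 178 + 0.49 × (134 − 178) = 156.44 → 156

156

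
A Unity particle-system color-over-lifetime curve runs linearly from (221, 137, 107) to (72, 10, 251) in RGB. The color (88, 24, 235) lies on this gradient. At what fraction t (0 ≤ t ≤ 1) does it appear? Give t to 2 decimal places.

Invert the lerp on the R channel (largest span, 149): t = (88 − 221) / (72 − 221) = -133/-149 = 0.89262.
Check on G: (24 − 137)/(10 − 137) = 0.8898 ✓

0.89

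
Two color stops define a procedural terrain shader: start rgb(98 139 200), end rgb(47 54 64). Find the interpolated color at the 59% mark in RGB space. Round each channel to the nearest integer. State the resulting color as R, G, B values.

(68, 89, 120)

59% corresponds to t = 0.59.
R = 98 + 0.59 × (47 − 98) = 98 + 0.59 × -51 = 67.91 → 68
G = 139 + 0.59 × (54 − 139) = 139 + 0.59 × -85 = 88.85 → 89
B = 200 + 0.59 × (64 − 200) = 200 + 0.59 × -136 = 119.76 → 120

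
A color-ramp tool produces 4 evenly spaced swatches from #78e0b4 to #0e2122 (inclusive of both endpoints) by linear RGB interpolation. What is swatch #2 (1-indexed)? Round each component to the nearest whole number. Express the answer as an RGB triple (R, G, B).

(85, 160, 131)

With 4 swatches and endpoints inclusive, swatch 2 sits at t = (2 − 1)/(4 − 1) = 1/3 ≈ 0.3333.
#78e0b4 → (120, 224, 180); #0e2122 → (14, 33, 34).
R = 120 + 0.3333 × (14 − 120) = 84.67 → 85
G = 224 + 0.3333 × (33 − 224) = 160.34 → 160
B = 180 + 0.3333 × (34 − 180) = 131.338 → 131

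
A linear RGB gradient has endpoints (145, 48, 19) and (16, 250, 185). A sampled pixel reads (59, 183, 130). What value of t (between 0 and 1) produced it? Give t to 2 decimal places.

Invert the lerp on the G channel (largest span, 202): t = (183 − 48) / (250 − 48) = 135/202 = 0.66832.
Check on R: (59 − 145)/(16 − 145) = 0.6667 ✓

0.67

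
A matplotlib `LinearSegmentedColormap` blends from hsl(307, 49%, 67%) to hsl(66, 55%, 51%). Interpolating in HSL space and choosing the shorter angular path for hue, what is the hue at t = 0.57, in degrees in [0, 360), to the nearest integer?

15

Hue: 66 − 307 = -241°, but |-241| > 180 so the shorter arc goes the other way: Δh = -241 + 360 = 119°.
H = 307 + 0.57 × (119) = 374.83 → 375 → 375 mod 360 = 15°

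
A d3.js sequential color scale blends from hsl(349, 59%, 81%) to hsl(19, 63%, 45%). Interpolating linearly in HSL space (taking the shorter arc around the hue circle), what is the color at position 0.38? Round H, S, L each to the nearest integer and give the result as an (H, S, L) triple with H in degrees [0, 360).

(0, 61, 67)

Hue: 19 − 349 = -330°, but |-330| > 180 so the shorter arc goes the other way: Δh = -330 + 360 = 30°.
H = 349 + 0.38 × (30) = 360.4 → 360 → 360 mod 360 = 0°
S = 59 + 0.38 × (63 − 59) = 60.52 → 61%
L = 81 + 0.38 × (45 − 81) = 67.32 → 67%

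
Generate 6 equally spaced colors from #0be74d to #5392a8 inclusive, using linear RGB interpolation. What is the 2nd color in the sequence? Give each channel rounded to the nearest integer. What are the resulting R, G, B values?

With 6 swatches and endpoints inclusive, swatch 2 sits at t = (2 − 1)/(6 − 1) = 1/5 ≈ 0.2.
#0be74d → (11, 231, 77); #5392a8 → (83, 146, 168).
R = 11 + 0.2 × (83 − 11) = 25.4 → 25
G = 231 + 0.2 × (146 − 231) = 214 → 214
B = 77 + 0.2 × (168 − 77) = 95.2 → 95

(25, 214, 95)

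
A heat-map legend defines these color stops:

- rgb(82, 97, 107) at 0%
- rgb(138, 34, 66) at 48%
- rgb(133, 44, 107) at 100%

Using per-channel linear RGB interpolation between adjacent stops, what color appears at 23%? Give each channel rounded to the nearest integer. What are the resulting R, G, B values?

(109, 67, 87)

23% lies between the 0% and 48% stops, so the local fraction is t = (23 − 0)/(48 − 0) = 23/48 ≈ 0.4792.
R = 82 + 0.4792 × (138 − 82) = 108.835 → 109
G = 97 + 0.4792 × (34 − 97) = 66.81 → 67
B = 107 + 0.4792 × (66 − 107) = 87.353 → 87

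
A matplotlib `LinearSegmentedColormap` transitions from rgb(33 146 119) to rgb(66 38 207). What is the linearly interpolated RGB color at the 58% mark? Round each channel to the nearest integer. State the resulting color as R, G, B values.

58% corresponds to t = 0.58.
R = 33 + 0.58 × (66 − 33) = 33 + 0.58 × 33 = 52.14 → 52
G = 146 + 0.58 × (38 − 146) = 146 + 0.58 × -108 = 83.36 → 83
B = 119 + 0.58 × (207 − 119) = 119 + 0.58 × 88 = 170.04 → 170
So the blended color is (52, 83, 170), about #3453aa.

(52, 83, 170)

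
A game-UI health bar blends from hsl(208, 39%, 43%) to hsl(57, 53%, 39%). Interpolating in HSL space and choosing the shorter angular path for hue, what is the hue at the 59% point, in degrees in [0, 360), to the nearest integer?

119

Hue arc: Δh = 57 − 208 = -151° (|Δh| ≤ 180, already the shorter path).
H = 208 + 0.59 × (-151) = 118.91 → 119°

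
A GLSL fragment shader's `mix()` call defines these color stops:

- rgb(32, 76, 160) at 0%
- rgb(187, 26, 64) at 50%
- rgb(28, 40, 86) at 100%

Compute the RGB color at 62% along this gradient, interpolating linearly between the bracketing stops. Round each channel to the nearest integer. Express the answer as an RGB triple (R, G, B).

(149, 29, 69)

62% lies between the 50% and 100% stops, so the local fraction is t = (62 − 50)/(100 − 50) = 12/50 ≈ 0.24.
R = 187 + 0.24 × (28 − 187) = 148.84 → 149
G = 26 + 0.24 × (40 − 26) = 29.36 → 29
B = 64 + 0.24 × (86 − 64) = 69.28 → 69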